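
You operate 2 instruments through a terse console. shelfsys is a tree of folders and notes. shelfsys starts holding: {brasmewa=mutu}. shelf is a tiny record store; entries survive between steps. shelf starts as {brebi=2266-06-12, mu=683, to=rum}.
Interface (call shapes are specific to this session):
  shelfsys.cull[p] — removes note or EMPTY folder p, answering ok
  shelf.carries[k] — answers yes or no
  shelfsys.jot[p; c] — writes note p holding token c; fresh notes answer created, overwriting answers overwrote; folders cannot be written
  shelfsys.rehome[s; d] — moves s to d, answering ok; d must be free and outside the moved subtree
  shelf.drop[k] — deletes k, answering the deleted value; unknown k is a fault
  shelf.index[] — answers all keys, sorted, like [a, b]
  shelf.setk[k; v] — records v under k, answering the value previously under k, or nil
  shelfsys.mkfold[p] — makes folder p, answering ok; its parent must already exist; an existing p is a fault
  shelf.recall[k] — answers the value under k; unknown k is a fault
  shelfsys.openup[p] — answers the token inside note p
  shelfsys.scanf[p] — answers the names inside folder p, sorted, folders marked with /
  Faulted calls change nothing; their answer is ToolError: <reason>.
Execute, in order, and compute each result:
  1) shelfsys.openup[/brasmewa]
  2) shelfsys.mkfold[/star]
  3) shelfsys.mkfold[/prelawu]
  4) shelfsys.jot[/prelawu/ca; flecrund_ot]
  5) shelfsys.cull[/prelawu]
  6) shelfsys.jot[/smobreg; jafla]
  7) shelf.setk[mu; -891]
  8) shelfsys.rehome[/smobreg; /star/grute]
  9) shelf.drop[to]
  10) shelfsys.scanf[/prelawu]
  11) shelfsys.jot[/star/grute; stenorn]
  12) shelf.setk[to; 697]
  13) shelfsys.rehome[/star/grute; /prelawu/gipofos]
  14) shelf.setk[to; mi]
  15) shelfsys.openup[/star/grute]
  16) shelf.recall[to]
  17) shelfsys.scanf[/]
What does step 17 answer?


Answer: [brasmewa, prelawu/, star/]

Derivation:
// shelfsys.openup(p=/brasmewa) == mutu
// shelfsys.mkfold(p=/star) == ok
// shelfsys.mkfold(p=/prelawu) == ok
// shelfsys.jot(p=/prelawu/ca, c=flecrund_ot) == created
// shelfsys.cull(p=/prelawu) == ToolError: not empty
// shelfsys.jot(p=/smobreg, c=jafla) == created
// shelf.setk(k=mu, v=-891) == 683
// shelfsys.rehome(s=/smobreg, d=/star/grute) == ok
// shelf.drop(k=to) == rum
// shelfsys.scanf(p=/prelawu) == [ca]
// shelfsys.jot(p=/star/grute, c=stenorn) == overwrote
// shelf.setk(k=to, v=697) == nil
// shelfsys.rehome(s=/star/grute, d=/prelawu/gipofos) == ok
// shelf.setk(k=to, v=mi) == 697
// shelfsys.openup(p=/star/grute) == ToolError: not found
// shelf.recall(k=to) == mi
// shelfsys.scanf(p=/) == [brasmewa, prelawu/, star/]


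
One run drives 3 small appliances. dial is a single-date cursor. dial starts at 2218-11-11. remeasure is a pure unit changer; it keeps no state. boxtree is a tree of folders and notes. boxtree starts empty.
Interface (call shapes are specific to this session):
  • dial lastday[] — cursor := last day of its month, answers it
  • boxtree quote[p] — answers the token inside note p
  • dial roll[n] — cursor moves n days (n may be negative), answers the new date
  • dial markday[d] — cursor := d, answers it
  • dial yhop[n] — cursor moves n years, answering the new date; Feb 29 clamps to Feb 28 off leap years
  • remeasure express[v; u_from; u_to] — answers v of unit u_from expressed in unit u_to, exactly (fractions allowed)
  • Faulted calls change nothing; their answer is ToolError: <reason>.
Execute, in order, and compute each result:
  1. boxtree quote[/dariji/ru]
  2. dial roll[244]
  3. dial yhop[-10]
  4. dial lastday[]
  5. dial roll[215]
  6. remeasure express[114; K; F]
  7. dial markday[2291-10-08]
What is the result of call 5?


Answer: 2210-03-03

Derivation:
→ boxtree quote(p=/dariji/ru)
← ToolError: not found
→ dial roll(n=244)
← 2219-07-13
→ dial yhop(n=-10)
← 2209-07-13
→ dial lastday()
← 2209-07-31
→ dial roll(n=215)
← 2210-03-03
→ remeasure express(v=114, u_from=K, u_to=F)
← -25447/100
→ dial markday(d=2291-10-08)
← 2291-10-08


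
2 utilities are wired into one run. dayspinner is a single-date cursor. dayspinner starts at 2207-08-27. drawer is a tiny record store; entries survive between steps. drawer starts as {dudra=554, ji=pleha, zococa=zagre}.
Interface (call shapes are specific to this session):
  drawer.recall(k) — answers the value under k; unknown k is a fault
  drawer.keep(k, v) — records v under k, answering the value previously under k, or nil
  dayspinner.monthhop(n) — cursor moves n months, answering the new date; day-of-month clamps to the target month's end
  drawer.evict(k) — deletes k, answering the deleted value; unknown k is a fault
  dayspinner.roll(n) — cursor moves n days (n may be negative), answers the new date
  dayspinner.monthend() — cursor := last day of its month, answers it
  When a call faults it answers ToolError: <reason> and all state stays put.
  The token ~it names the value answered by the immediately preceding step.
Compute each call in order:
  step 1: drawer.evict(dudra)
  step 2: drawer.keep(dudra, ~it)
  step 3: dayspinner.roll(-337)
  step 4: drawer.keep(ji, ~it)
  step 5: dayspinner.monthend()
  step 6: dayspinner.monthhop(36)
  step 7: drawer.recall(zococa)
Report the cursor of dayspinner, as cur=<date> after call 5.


Answer: cur=2206-09-30

Derivation:
! 1. drawer.evict(k=dudra) : 554
! 2. drawer.keep(k=dudra, v=~it) : nil
! 3. dayspinner.roll(n=-337) : 2206-09-24
! 4. drawer.keep(k=ji, v=~it) : pleha
! 5. dayspinner.monthend() : 2206-09-30
! 6. dayspinner.monthhop(n=36) : 2209-09-30
! 7. drawer.recall(k=zococa) : zagre


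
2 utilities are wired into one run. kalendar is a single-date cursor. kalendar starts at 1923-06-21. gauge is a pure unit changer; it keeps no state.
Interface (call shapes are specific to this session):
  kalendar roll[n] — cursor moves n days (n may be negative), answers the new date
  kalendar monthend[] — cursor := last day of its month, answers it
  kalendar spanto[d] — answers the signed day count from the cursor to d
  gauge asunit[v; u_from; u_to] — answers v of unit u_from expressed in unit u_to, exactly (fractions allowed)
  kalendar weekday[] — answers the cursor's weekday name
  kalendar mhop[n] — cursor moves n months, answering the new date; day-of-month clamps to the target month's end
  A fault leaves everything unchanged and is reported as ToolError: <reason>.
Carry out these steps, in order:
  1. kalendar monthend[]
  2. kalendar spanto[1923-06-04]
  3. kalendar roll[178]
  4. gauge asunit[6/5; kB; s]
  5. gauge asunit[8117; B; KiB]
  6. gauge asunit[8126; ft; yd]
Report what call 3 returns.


I call kalendar monthend, and see 1923-06-30.
I invoke kalendar spanto with d=1923-06-04, giving -26.
Calling kalendar roll with n=178, and observe 1923-12-25.
Now I run gauge asunit with v=6/5, u_from=kB, u_to=s, and get ToolError: incompatible units.
I invoke gauge asunit with v=8117, u_from=B, u_to=KiB, — result: 8117/1024.
I run gauge asunit with v=8126, u_from=ft, u_to=yd, which returns 8126/3.

Answer: 1923-12-25


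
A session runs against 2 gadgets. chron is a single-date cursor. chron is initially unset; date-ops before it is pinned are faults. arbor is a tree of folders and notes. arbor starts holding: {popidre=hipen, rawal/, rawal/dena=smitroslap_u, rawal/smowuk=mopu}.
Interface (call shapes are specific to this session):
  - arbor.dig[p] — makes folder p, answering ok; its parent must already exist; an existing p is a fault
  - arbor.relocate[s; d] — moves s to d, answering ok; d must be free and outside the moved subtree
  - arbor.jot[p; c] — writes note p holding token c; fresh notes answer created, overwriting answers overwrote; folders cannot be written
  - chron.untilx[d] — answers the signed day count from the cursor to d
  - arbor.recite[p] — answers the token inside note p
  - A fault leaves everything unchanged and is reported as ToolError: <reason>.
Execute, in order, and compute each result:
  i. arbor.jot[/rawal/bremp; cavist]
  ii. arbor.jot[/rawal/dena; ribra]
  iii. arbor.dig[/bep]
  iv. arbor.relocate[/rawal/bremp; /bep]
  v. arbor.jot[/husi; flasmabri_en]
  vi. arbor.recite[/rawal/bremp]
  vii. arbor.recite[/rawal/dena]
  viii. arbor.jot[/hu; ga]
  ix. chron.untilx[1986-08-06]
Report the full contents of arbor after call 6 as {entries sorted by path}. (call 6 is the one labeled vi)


Answer: {bep/, husi=flasmabri_en, popidre=hipen, rawal/, rawal/bremp=cavist, rawal/dena=ribra, rawal/smowuk=mopu}

Derivation:
Step: arbor.jot[p=/rawal/bremp; c=cavist]
Result: created
Step: arbor.jot[p=/rawal/dena; c=ribra]
Result: overwrote
Step: arbor.dig[p=/bep]
Result: ok
Step: arbor.relocate[s=/rawal/bremp; d=/bep]
Result: ToolError: exists
Step: arbor.jot[p=/husi; c=flasmabri_en]
Result: created
Step: arbor.recite[p=/rawal/bremp]
Result: cavist
Step: arbor.recite[p=/rawal/dena]
Result: ribra
Step: arbor.jot[p=/hu; c=ga]
Result: created
Step: chron.untilx[d=1986-08-06]
Result: ToolError: no date set


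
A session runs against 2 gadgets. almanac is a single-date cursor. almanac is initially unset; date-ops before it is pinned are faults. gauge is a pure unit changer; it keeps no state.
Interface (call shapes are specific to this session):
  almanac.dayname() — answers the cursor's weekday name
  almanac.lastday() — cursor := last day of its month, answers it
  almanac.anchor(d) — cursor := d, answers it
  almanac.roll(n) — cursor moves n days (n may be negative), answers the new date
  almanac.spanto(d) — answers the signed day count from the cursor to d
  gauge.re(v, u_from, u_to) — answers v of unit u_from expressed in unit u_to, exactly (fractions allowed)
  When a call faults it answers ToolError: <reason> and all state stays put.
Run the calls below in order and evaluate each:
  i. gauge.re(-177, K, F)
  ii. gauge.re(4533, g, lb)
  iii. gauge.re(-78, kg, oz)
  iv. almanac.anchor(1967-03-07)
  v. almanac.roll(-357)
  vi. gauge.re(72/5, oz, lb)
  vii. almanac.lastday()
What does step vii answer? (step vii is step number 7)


Answer: 1966-03-31

Derivation:
·→ gauge.re(v→-177, u_from→K, u_to→F)
·← -77827/100
·→ gauge.re(v→4533, u_from→g, u_to→lb)
·← 453300000/45359237
·→ gauge.re(v→-78, u_from→kg, u_to→oz)
·← -124800000000/45359237
·→ almanac.anchor(d→1967-03-07)
·← 1967-03-07
·→ almanac.roll(n→-357)
·← 1966-03-15
·→ gauge.re(v→72/5, u_from→oz, u_to→lb)
·← 9/10
·→ almanac.lastday()
·← 1966-03-31


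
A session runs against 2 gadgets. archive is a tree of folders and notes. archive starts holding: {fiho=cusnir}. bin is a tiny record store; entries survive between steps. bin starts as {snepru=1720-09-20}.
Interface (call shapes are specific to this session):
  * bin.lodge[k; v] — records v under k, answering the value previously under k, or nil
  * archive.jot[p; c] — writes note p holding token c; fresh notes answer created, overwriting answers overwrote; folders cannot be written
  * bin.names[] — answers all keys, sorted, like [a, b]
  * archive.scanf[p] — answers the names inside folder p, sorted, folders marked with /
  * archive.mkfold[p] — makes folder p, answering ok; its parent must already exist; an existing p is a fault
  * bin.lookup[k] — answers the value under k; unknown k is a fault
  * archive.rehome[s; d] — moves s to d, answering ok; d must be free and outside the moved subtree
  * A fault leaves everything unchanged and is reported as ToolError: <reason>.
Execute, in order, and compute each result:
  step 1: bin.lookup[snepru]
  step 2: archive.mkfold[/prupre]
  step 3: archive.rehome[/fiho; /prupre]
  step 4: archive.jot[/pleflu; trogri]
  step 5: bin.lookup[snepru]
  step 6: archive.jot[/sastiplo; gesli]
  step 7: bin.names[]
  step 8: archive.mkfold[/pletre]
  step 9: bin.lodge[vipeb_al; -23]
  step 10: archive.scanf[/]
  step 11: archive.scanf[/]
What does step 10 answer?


[in] bin.lookup snepru
= 1720-09-20
[in] archive.mkfold /prupre
= ok
[in] archive.rehome /fiho /prupre
= ToolError: exists
[in] archive.jot /pleflu trogri
= created
[in] bin.lookup snepru
= 1720-09-20
[in] archive.jot /sastiplo gesli
= created
[in] bin.names
= [snepru]
[in] archive.mkfold /pletre
= ok
[in] bin.lodge vipeb_al -23
= nil
[in] archive.scanf /
= [fiho, pleflu, pletre/, prupre/, sastiplo]
[in] archive.scanf /
= [fiho, pleflu, pletre/, prupre/, sastiplo]

Answer: [fiho, pleflu, pletre/, prupre/, sastiplo]


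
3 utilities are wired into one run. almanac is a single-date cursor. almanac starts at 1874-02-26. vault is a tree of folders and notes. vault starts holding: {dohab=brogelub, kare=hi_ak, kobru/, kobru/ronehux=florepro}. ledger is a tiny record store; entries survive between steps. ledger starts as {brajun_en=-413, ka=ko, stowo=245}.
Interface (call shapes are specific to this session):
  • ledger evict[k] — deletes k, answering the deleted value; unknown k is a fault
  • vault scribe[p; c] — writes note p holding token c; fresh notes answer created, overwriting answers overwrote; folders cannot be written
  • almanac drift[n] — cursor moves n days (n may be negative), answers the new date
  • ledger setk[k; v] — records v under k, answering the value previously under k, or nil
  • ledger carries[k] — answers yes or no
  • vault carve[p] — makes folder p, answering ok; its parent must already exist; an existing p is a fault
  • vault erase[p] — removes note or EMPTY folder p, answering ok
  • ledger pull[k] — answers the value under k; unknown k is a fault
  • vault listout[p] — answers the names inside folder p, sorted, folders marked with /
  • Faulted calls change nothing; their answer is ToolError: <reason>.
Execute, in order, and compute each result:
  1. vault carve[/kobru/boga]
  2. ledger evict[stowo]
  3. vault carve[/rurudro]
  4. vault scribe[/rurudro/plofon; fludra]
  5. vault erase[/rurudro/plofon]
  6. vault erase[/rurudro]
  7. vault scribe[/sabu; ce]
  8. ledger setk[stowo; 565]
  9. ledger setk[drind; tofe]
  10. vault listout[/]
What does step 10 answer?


Answer: [dohab, kare, kobru/, sabu]

Derivation:
>>> vault carve p=/kobru/boga
[out] ok
>>> ledger evict k=stowo
[out] 245
>>> vault carve p=/rurudro
[out] ok
>>> vault scribe p=/rurudro/plofon c=fludra
[out] created
>>> vault erase p=/rurudro/plofon
[out] ok
>>> vault erase p=/rurudro
[out] ok
>>> vault scribe p=/sabu c=ce
[out] created
>>> ledger setk k=stowo v=565
[out] nil
>>> ledger setk k=drind v=tofe
[out] nil
>>> vault listout p=/
[out] [dohab, kare, kobru/, sabu]


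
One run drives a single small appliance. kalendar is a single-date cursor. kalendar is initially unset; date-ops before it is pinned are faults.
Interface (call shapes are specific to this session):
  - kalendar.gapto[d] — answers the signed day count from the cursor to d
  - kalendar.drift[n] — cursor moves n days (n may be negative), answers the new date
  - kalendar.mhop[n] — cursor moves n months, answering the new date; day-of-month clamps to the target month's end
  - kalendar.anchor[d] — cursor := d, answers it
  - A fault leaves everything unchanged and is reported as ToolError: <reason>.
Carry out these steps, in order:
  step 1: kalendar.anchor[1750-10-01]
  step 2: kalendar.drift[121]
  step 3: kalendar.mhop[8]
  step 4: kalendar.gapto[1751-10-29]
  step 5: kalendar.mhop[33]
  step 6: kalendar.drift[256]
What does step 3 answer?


Answer: 1751-09-30

Derivation:
# kalendar.anchor(d='1750-10-01') -> 1750-10-01
# kalendar.drift(n='121') -> 1751-01-30
# kalendar.mhop(n='8') -> 1751-09-30
# kalendar.gapto(d='1751-10-29') -> 29
# kalendar.mhop(n='33') -> 1754-06-30
# kalendar.drift(n='256') -> 1755-03-13


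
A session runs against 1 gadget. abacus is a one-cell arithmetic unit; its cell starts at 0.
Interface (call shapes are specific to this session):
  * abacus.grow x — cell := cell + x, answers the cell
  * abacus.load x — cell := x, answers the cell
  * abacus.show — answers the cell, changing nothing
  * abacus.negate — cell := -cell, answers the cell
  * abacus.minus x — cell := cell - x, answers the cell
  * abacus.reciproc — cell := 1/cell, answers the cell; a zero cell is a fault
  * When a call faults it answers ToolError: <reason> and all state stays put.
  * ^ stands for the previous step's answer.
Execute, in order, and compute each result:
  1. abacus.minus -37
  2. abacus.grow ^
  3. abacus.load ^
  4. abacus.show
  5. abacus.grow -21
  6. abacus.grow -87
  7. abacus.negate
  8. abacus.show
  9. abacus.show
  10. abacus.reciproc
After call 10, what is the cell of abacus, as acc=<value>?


Answer: acc=1/34

Derivation:
I run abacus.minus passing -37, and get 37.
Now I run abacus.grow passing ^, and get 74.
Now I run abacus.load passing ^, and see 74.
Then abacus.show, yielding 74.
Invoking abacus.grow passing -21: 53.
Calling abacus.grow passing -87, and get -34.
Invoking abacus.negate, which returns 34.
Invoking abacus.show, giving 34.
Invoking abacus.show, and get 34.
I try abacus.reciproc(), → 1/34.


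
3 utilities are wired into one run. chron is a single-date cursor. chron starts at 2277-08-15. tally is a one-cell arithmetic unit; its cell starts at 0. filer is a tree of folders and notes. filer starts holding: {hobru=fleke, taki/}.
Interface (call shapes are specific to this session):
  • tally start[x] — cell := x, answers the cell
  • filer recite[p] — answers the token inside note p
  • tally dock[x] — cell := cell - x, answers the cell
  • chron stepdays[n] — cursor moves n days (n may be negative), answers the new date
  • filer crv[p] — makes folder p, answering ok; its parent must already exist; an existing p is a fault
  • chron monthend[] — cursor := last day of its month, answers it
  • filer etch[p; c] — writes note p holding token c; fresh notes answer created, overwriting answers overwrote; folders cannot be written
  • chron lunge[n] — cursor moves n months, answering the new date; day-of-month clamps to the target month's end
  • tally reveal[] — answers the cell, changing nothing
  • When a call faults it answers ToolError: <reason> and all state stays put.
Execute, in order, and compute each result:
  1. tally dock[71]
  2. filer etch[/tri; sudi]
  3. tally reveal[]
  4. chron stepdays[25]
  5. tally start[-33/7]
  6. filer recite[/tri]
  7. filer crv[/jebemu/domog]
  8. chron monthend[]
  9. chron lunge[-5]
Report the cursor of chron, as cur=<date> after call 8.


Answer: cur=2277-09-30

Derivation:
Do: tally dock[71]
See: -71
Do: filer etch[/tri; sudi]
See: created
Do: tally reveal[]
See: -71
Do: chron stepdays[25]
See: 2277-09-09
Do: tally start[-33/7]
See: -33/7
Do: filer recite[/tri]
See: sudi
Do: filer crv[/jebemu/domog]
See: ToolError: no parent
Do: chron monthend[]
See: 2277-09-30
Do: chron lunge[-5]
See: 2277-04-30


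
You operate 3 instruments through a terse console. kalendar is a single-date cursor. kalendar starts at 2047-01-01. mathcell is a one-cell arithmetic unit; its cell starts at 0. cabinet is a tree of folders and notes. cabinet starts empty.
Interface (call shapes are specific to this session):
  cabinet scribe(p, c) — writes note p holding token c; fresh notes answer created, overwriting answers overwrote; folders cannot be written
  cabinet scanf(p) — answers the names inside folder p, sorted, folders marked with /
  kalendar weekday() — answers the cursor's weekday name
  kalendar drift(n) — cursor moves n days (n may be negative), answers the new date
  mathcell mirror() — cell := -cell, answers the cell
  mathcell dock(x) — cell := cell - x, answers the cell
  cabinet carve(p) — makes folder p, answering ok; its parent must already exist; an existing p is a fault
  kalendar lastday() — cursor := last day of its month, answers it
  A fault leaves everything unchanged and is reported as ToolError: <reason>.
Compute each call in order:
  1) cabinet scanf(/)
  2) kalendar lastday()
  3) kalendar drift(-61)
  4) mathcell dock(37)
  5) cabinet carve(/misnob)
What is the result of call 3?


Answer: 2046-12-01

Derivation:
==> cabinet scanf(/)
<== []
==> kalendar lastday()
<== 2047-01-31
==> kalendar drift(-61)
<== 2046-12-01
==> mathcell dock(37)
<== -37
==> cabinet carve(/misnob)
<== ok


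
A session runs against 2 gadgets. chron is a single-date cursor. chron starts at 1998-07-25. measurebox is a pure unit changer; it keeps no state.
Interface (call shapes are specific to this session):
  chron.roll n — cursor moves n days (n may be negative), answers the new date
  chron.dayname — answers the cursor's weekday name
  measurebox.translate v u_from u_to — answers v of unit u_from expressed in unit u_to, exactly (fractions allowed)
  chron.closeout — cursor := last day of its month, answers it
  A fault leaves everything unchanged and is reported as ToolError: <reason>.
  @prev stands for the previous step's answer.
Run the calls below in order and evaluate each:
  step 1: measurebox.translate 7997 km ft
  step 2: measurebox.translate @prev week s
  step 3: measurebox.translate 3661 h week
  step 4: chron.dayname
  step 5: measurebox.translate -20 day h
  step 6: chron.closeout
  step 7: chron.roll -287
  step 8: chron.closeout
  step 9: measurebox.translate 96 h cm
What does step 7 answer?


Next I call measurebox.translate(v: 7997, u_from: km, u_to: ft): 9996250000/381.
Using measurebox.translate(v: @prev, u_from: week, u_to: s): 2015244000000000/127.
Using measurebox.translate(v: 3661, u_from: h, u_to: week), which returns 523/24.
Calling chron.dayname(), and get Saturday.
Calling measurebox.translate(v: -20, u_from: day, u_to: h), and see -480.
I try chron.closeout, which returns 1998-07-31.
Calling chron.roll(n: -287): 1997-10-17.
I run chron.closeout, → 1997-10-31.
Using measurebox.translate(v: 96, u_from: h, u_to: cm): ToolError: incompatible units.

Answer: 1997-10-17


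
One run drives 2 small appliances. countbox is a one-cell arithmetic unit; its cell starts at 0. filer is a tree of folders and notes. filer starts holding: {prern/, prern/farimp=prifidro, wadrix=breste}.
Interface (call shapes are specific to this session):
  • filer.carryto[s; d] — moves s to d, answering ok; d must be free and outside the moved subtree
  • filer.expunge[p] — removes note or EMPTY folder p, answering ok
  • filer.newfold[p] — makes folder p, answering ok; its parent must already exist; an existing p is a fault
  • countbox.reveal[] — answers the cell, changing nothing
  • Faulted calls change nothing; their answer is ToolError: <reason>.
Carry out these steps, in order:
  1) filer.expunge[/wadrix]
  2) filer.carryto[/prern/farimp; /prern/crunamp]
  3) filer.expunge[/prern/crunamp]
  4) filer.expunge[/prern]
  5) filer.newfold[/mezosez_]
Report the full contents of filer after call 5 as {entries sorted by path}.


# 1. expunge(/wadrix) => ok
# 2. carryto(/prern/farimp, /prern/crunamp) => ok
# 3. expunge(/prern/crunamp) => ok
# 4. expunge(/prern) => ok
# 5. newfold(/mezosez_) => ok

Answer: {mezosez_/}


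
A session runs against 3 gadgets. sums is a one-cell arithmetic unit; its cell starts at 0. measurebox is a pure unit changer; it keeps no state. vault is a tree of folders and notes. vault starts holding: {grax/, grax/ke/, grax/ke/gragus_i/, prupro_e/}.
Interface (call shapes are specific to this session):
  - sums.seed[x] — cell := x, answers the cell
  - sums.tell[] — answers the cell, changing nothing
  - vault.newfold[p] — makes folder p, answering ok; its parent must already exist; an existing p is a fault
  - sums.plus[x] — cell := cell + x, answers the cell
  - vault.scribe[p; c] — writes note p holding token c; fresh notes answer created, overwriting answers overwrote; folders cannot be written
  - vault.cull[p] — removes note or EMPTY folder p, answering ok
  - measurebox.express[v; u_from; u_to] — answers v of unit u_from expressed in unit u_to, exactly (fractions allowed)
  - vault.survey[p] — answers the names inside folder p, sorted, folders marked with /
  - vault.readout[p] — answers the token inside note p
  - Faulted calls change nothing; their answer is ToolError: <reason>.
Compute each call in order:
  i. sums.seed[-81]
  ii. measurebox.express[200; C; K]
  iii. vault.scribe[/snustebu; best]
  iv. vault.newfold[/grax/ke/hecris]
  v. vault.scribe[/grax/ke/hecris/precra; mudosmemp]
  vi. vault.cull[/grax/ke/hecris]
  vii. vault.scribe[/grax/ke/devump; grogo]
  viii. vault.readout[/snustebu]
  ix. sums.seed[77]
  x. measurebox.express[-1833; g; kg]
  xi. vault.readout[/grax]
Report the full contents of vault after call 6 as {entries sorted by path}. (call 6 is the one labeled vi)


! seed(-81) == -81
! express(200, C, K) == 9463/20
! scribe(/snustebu, best) == created
! newfold(/grax/ke/hecris) == ok
! scribe(/grax/ke/hecris/precra, mudosmemp) == created
! cull(/grax/ke/hecris) == ToolError: not empty
! scribe(/grax/ke/devump, grogo) == created
! readout(/snustebu) == best
! seed(77) == 77
! express(-1833, g, kg) == -1833/1000
! readout(/grax) == ToolError: is a directory

Answer: {grax/, grax/ke/, grax/ke/gragus_i/, grax/ke/hecris/, grax/ke/hecris/precra=mudosmemp, prupro_e/, snustebu=best}


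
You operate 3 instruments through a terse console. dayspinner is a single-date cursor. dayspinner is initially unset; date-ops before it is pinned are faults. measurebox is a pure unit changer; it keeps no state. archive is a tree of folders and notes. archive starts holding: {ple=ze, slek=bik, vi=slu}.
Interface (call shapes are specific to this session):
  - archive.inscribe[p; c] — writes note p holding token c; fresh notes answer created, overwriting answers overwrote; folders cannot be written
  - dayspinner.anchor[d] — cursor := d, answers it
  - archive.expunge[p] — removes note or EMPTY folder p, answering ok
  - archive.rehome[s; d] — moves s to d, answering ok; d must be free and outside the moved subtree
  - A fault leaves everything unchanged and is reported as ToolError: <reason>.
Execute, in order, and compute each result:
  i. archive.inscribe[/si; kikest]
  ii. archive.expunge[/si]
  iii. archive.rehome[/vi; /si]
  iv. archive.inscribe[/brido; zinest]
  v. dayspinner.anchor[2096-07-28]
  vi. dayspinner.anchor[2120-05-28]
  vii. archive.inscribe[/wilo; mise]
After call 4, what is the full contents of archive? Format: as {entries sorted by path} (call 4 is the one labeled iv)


I call archive.inscribe on p='/si', c='kikest': created.
Next I call archive.expunge on p='/si', and get ok.
I call archive.rehome on s='/vi', d='/si', and get ok.
Now I run archive.inscribe on p='/brido', c='zinest', which returns created.
I call dayspinner.anchor on d='2096-07-28', and get 2096-07-28.
I invoke dayspinner.anchor on d='2120-05-28': 2120-05-28.
Calling archive.inscribe on p='/wilo', c='mise', — result: created.

Answer: {brido=zinest, ple=ze, si=slu, slek=bik}


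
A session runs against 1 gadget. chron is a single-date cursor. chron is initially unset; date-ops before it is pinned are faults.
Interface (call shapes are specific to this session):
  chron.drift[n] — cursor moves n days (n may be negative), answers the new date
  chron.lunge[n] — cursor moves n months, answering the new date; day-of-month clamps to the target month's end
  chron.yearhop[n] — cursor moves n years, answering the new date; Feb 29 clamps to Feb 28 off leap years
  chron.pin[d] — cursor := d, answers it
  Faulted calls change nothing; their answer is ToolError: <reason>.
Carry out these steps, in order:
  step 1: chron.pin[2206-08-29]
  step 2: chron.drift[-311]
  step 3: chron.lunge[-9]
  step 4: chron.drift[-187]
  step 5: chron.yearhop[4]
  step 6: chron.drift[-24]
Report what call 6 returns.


Do: chron.pin[d=2206-08-29]
See: 2206-08-29
Do: chron.drift[n=-311]
See: 2205-10-22
Do: chron.lunge[n=-9]
See: 2205-01-22
Do: chron.drift[n=-187]
See: 2204-07-19
Do: chron.yearhop[n=4]
See: 2208-07-19
Do: chron.drift[n=-24]
See: 2208-06-25

Answer: 2208-06-25


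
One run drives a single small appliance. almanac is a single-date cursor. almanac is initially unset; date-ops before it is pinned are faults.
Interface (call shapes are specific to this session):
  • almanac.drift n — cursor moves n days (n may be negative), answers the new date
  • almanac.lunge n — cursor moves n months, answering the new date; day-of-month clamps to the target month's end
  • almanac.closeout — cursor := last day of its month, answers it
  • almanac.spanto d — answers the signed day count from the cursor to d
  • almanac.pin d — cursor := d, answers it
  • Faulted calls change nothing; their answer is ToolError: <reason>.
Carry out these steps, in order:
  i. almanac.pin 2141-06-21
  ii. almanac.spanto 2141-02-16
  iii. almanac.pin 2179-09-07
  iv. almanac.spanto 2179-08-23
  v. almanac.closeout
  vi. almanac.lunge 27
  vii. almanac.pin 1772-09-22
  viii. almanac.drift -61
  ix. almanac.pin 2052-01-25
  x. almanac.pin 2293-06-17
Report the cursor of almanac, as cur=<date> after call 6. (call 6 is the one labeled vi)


# almanac.pin(d: 2141-06-21) => 2141-06-21
# almanac.spanto(d: 2141-02-16) => -125
# almanac.pin(d: 2179-09-07) => 2179-09-07
# almanac.spanto(d: 2179-08-23) => -15
# almanac.closeout() => 2179-09-30
# almanac.lunge(n: 27) => 2181-12-30
# almanac.pin(d: 1772-09-22) => 1772-09-22
# almanac.drift(n: -61) => 1772-07-23
# almanac.pin(d: 2052-01-25) => 2052-01-25
# almanac.pin(d: 2293-06-17) => 2293-06-17

Answer: cur=2181-12-30


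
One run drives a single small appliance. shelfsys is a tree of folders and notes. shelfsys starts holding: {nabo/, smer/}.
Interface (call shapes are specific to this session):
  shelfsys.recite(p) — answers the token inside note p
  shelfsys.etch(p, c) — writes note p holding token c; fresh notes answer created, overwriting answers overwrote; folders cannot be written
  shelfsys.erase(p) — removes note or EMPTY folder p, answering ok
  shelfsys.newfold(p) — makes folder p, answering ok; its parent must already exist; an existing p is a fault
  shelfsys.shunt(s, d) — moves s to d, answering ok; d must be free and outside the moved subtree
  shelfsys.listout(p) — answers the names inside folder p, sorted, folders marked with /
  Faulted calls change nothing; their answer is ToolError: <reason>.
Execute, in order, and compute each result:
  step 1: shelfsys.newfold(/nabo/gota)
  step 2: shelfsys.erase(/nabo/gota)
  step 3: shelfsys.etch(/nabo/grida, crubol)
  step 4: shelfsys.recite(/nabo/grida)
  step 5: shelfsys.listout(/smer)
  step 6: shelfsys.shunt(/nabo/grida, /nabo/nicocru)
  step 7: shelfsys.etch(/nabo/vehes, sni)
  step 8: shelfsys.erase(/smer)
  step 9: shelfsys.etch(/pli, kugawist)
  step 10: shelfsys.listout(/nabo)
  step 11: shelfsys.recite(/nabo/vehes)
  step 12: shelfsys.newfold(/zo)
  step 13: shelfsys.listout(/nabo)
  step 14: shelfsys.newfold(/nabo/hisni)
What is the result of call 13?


==> shelfsys.newfold(p: /nabo/gota)
<== ok
==> shelfsys.erase(p: /nabo/gota)
<== ok
==> shelfsys.etch(p: /nabo/grida, c: crubol)
<== created
==> shelfsys.recite(p: /nabo/grida)
<== crubol
==> shelfsys.listout(p: /smer)
<== []
==> shelfsys.shunt(s: /nabo/grida, d: /nabo/nicocru)
<== ok
==> shelfsys.etch(p: /nabo/vehes, c: sni)
<== created
==> shelfsys.erase(p: /smer)
<== ok
==> shelfsys.etch(p: /pli, c: kugawist)
<== created
==> shelfsys.listout(p: /nabo)
<== [nicocru, vehes]
==> shelfsys.recite(p: /nabo/vehes)
<== sni
==> shelfsys.newfold(p: /zo)
<== ok
==> shelfsys.listout(p: /nabo)
<== [nicocru, vehes]
==> shelfsys.newfold(p: /nabo/hisni)
<== ok

Answer: [nicocru, vehes]


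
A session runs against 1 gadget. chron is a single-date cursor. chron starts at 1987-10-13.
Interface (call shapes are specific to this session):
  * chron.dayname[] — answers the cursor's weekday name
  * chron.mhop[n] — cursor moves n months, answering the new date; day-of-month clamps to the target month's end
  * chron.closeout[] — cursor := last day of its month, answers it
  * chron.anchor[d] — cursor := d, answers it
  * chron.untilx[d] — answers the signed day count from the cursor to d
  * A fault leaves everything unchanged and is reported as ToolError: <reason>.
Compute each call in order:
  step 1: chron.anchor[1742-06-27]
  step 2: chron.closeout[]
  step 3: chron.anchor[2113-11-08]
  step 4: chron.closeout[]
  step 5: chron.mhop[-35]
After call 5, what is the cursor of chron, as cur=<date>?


Answer: cur=2110-12-30

Derivation:
-- 1. chron.anchor(1742-06-27) : 1742-06-27
-- 2. chron.closeout() : 1742-06-30
-- 3. chron.anchor(2113-11-08) : 2113-11-08
-- 4. chron.closeout() : 2113-11-30
-- 5. chron.mhop(-35) : 2110-12-30


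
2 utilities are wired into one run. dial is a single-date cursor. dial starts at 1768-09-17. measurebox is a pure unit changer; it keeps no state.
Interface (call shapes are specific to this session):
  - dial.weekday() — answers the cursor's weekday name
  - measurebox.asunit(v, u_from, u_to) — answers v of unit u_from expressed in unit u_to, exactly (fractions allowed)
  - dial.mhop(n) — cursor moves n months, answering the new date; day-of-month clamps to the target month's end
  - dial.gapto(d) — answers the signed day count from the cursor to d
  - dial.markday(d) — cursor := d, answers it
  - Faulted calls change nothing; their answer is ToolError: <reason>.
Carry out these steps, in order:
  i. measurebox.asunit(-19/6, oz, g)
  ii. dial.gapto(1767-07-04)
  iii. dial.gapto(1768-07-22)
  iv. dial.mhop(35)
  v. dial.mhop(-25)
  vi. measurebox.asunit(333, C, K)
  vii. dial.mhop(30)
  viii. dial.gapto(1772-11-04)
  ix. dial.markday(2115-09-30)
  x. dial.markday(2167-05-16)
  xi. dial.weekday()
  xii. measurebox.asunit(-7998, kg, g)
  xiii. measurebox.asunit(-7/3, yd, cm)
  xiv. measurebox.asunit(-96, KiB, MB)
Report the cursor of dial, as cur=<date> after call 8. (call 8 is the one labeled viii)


Answer: cur=1772-01-17

Derivation:
Do: measurebox.asunit[v→-19/6; u_from→oz; u_to→g]
See: -861825503/9600000
Do: dial.gapto[d→1767-07-04]
See: -441
Do: dial.gapto[d→1768-07-22]
See: -57
Do: dial.mhop[n→35]
See: 1771-08-17
Do: dial.mhop[n→-25]
See: 1769-07-17
Do: measurebox.asunit[v→333; u_from→C; u_to→K]
See: 12123/20
Do: dial.mhop[n→30]
See: 1772-01-17
Do: dial.gapto[d→1772-11-04]
See: 292
Do: dial.markday[d→2115-09-30]
See: 2115-09-30
Do: dial.markday[d→2167-05-16]
See: 2167-05-16
Do: dial.weekday[]
See: Saturday
Do: measurebox.asunit[v→-7998; u_from→kg; u_to→g]
See: -7998000
Do: measurebox.asunit[v→-7/3; u_from→yd; u_to→cm]
See: -5334/25
Do: measurebox.asunit[v→-96; u_from→KiB; u_to→MB]
See: -1536/15625


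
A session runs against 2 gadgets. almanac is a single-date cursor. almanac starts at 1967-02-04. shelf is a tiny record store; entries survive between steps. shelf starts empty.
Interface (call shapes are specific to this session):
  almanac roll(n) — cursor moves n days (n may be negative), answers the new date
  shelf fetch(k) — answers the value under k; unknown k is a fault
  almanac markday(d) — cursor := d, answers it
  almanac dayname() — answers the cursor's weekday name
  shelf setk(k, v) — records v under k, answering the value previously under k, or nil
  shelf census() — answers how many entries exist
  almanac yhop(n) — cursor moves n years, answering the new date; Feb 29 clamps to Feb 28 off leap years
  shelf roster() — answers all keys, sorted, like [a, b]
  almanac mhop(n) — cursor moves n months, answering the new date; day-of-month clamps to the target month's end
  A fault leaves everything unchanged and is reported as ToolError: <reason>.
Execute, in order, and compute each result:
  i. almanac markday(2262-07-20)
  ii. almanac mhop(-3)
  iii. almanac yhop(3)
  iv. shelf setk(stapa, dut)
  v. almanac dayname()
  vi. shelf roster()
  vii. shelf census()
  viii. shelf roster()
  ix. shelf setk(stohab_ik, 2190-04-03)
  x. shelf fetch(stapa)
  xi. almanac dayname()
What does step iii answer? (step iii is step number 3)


Answer: 2265-04-20

Derivation:
CALL almanac markday[d=2262-07-20]
RET  2262-07-20
CALL almanac mhop[n=-3]
RET  2262-04-20
CALL almanac yhop[n=3]
RET  2265-04-20
CALL shelf setk[k=stapa; v=dut]
RET  nil
CALL almanac dayname[]
RET  Thursday
CALL shelf roster[]
RET  [stapa]
CALL shelf census[]
RET  1
CALL shelf roster[]
RET  [stapa]
CALL shelf setk[k=stohab_ik; v=2190-04-03]
RET  nil
CALL shelf fetch[k=stapa]
RET  dut
CALL almanac dayname[]
RET  Thursday


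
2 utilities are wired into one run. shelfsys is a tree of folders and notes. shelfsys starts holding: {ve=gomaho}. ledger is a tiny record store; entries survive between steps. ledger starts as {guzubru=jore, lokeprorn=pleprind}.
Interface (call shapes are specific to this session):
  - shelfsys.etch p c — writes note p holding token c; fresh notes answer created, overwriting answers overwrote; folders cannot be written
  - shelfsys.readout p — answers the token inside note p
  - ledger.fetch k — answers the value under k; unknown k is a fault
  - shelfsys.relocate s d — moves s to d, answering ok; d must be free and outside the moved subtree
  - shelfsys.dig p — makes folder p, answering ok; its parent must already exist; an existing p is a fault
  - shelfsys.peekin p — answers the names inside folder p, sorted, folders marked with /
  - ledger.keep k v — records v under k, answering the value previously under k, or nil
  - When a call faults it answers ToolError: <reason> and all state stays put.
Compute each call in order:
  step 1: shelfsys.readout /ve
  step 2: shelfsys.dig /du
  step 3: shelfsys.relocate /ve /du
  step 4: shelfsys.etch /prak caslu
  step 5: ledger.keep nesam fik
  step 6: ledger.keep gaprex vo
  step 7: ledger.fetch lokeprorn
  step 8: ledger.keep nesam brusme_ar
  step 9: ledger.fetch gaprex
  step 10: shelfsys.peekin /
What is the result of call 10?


~$ shelfsys.readout p=/ve
:: gomaho
~$ shelfsys.dig p=/du
:: ok
~$ shelfsys.relocate s=/ve d=/du
:: ToolError: exists
~$ shelfsys.etch p=/prak c=caslu
:: created
~$ ledger.keep k=nesam v=fik
:: nil
~$ ledger.keep k=gaprex v=vo
:: nil
~$ ledger.fetch k=lokeprorn
:: pleprind
~$ ledger.keep k=nesam v=brusme_ar
:: fik
~$ ledger.fetch k=gaprex
:: vo
~$ shelfsys.peekin p=/
:: [du/, prak, ve]

Answer: [du/, prak, ve]


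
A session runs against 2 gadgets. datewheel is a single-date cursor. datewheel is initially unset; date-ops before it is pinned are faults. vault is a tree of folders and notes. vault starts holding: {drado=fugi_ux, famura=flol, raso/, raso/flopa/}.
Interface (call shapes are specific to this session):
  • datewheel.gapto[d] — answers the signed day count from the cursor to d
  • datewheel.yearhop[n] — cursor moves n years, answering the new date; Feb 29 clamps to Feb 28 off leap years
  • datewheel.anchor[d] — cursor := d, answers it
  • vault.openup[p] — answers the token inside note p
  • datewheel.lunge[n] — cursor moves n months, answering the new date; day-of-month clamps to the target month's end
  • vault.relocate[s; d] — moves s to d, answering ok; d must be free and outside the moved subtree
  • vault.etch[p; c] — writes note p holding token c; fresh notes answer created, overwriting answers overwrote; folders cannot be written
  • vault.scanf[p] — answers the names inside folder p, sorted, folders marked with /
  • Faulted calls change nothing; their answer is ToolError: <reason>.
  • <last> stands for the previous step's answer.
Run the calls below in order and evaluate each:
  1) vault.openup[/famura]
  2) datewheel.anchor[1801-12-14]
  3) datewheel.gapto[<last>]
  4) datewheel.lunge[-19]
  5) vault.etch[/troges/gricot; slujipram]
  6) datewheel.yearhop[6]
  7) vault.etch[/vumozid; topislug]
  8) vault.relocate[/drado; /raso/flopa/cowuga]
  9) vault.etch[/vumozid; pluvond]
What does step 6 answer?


Answer: 1806-05-14

Derivation:
>>> vault.openup /famura
:: flol
>>> datewheel.anchor 1801-12-14
:: 1801-12-14
>>> datewheel.gapto <last>
:: 0
>>> datewheel.lunge -19
:: 1800-05-14
>>> vault.etch /troges/gricot slujipram
:: ToolError: no parent
>>> datewheel.yearhop 6
:: 1806-05-14
>>> vault.etch /vumozid topislug
:: created
>>> vault.relocate /drado /raso/flopa/cowuga
:: ok
>>> vault.etch /vumozid pluvond
:: overwrote


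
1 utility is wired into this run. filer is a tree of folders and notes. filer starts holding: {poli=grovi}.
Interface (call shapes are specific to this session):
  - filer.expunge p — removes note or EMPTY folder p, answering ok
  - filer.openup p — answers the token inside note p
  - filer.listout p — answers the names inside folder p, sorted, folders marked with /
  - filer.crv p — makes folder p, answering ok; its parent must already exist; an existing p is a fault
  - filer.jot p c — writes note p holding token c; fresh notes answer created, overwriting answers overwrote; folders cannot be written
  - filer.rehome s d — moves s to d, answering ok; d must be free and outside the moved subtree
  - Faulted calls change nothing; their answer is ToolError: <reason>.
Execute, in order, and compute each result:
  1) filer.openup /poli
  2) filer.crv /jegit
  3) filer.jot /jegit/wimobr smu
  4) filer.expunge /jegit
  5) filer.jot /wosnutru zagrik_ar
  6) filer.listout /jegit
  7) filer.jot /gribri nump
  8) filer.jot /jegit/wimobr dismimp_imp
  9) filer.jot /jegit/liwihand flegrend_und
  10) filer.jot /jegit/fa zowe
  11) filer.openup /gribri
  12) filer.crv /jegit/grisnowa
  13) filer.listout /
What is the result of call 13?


Do: openup[p=/poli]
See: grovi
Do: crv[p=/jegit]
See: ok
Do: jot[p=/jegit/wimobr; c=smu]
See: created
Do: expunge[p=/jegit]
See: ToolError: not empty
Do: jot[p=/wosnutru; c=zagrik_ar]
See: created
Do: listout[p=/jegit]
See: [wimobr]
Do: jot[p=/gribri; c=nump]
See: created
Do: jot[p=/jegit/wimobr; c=dismimp_imp]
See: overwrote
Do: jot[p=/jegit/liwihand; c=flegrend_und]
See: created
Do: jot[p=/jegit/fa; c=zowe]
See: created
Do: openup[p=/gribri]
See: nump
Do: crv[p=/jegit/grisnowa]
See: ok
Do: listout[p=/]
See: [gribri, jegit/, poli, wosnutru]

Answer: [gribri, jegit/, poli, wosnutru]
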